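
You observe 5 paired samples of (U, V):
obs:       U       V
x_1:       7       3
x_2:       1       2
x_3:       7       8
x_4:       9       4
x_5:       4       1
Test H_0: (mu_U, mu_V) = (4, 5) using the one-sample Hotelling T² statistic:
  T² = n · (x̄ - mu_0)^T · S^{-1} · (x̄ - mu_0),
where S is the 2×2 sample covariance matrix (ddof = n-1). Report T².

Step 1 — sample mean vector:
  mean(U) = (7 + 1 + 7 + 9 + 4) / 5 = 28/5 = 5.6
  mean(V) = (3 + 2 + 8 + 4 + 1) / 5 = 18/5 = 3.6
  x̄ = (5.6, 3.6),  deviation x̄ - mu_0 = (5.6, 3.6) - (4, 5) = (1.6, -1.4).

Step 2 — sample covariance matrix, S[i,j] = (1/(n-1)) · Σ_k (x_{k,i} - mean_i) · (x_{k,j} - mean_j), divisor n-1 = 4:
  S[U,U] = ((1.4)·(1.4) + (-4.6)·(-4.6) + (1.4)·(1.4) + (3.4)·(3.4) + (-1.6)·(-1.6)) / 4 = 39.2/4 = 9.8
  S[U,V] = ((1.4)·(-0.6) + (-4.6)·(-1.6) + (1.4)·(4.4) + (3.4)·(0.4) + (-1.6)·(-2.6)) / 4 = 18.2/4 = 4.55
  S[V,V] = ((-0.6)·(-0.6) + (-1.6)·(-1.6) + (4.4)·(4.4) + (0.4)·(0.4) + (-2.6)·(-2.6)) / 4 = 29.2/4 = 7.3
  S = [[9.8, 4.55],
 [4.55, 7.3]].

Step 3 — invert S. det(S) = 9.8·7.3 - (4.55)² = 50.8375.
  S^{-1} = (1/det) · [[d, -b], [-b, a]] = [[0.1436, -0.0895],
 [-0.0895, 0.1928]].

Step 4 — quadratic form (x̄ - mu_0)^T · S^{-1} · (x̄ - mu_0):
  S^{-1} · (x̄ - mu_0) = (0.3551, -0.4131),
  (x̄ - mu_0)^T · [...] = (1.6)·(0.3551) + (-1.4)·(-0.4131) = 1.1464.

Step 5 — scale by n: T² = 5 · 1.1464 = 5.732.

T² ≈ 5.732


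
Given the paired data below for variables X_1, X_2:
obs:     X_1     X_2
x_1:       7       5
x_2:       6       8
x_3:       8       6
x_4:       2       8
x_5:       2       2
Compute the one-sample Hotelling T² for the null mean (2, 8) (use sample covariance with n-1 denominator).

Step 1 — sample mean vector:
  mean(X_1) = (7 + 6 + 8 + 2 + 2) / 5 = 25/5 = 5
  mean(X_2) = (5 + 8 + 6 + 8 + 2) / 5 = 29/5 = 5.8
  x̄ = (5, 5.8),  deviation x̄ - mu_0 = (5, 5.8) - (2, 8) = (3, -2.2).

Step 2 — sample covariance matrix, S[i,j] = (1/(n-1)) · Σ_k (x_{k,i} - mean_i) · (x_{k,j} - mean_j), divisor n-1 = 4:
  S[X_1,X_1] = ((2)·(2) + (1)·(1) + (3)·(3) + (-3)·(-3) + (-3)·(-3)) / 4 = 32/4 = 8
  S[X_1,X_2] = ((2)·(-0.8) + (1)·(2.2) + (3)·(0.2) + (-3)·(2.2) + (-3)·(-3.8)) / 4 = 6/4 = 1.5
  S[X_2,X_2] = ((-0.8)·(-0.8) + (2.2)·(2.2) + (0.2)·(0.2) + (2.2)·(2.2) + (-3.8)·(-3.8)) / 4 = 24.8/4 = 6.2
  S = [[8, 1.5],
 [1.5, 6.2]].

Step 3 — invert S. det(S) = 8·6.2 - (1.5)² = 47.35.
  S^{-1} = (1/det) · [[d, -b], [-b, a]] = [[0.1309, -0.0317],
 [-0.0317, 0.169]].

Step 4 — quadratic form (x̄ - mu_0)^T · S^{-1} · (x̄ - mu_0):
  S^{-1} · (x̄ - mu_0) = (0.4625, -0.4667),
  (x̄ - mu_0)^T · [...] = (3)·(0.4625) + (-2.2)·(-0.4667) = 2.4144.

Step 5 — scale by n: T² = 5 · 2.4144 = 12.0718.

T² ≈ 12.0718


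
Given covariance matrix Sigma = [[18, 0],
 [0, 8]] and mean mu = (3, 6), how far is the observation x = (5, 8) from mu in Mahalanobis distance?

Step 1 — centre the observation: (x - mu) = (2, 2).

Step 2 — invert Sigma. det(Sigma) = 18·8 - (0)² = 144.
  Sigma^{-1} = (1/det) · [[d, -b], [-b, a]] = [[0.0556, 0],
 [0, 0.125]].

Step 3 — form the quadratic (x - mu)^T · Sigma^{-1} · (x - mu):
  Sigma^{-1} · (x - mu) = (0.1111, 0.25).
  (x - mu)^T · [Sigma^{-1} · (x - mu)] = (2)·(0.1111) + (2)·(0.25) = 0.7222.

Step 4 — take square root: d = √(0.7222) ≈ 0.8498.

d(x, mu) = √(0.7222) ≈ 0.8498


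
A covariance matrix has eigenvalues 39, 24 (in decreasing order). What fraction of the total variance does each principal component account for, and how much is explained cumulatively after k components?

Step 1 — total variance = trace(Sigma) = Σ λ_i = 39 + 24 = 63.

Step 2 — fraction explained by component i = λ_i / Σ λ:
  PC1: 39/63 = 0.619
  PC2: 24/63 = 0.381

Step 3 — cumulative fraction after k components = (λ_1 + ... + λ_k) / Σ λ:
  k = 1: 39/63 = 0.619
  k = 2: (39 + 24)/63 = 63/63 = 1

Summary (fraction, with percent):

explained: PC1 0.619 (61.9%), PC2 0.381 (38.1%);  cumulative: 0.619, 1


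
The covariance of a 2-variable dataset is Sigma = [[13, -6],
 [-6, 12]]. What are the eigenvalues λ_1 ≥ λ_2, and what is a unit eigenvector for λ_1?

Step 1 — characteristic polynomial of 2×2 Sigma:
  det(Sigma - λI) = λ² - trace · λ + det = 0.
  trace = 13 + 12 = 25, det = 13·12 - (-6)² = 120.
Step 2 — discriminant:
  Δ = trace² - 4·det = 625 - 480 = 145.
Step 3 — eigenvalues:
  λ = (trace ± √Δ)/2 = (25 ± 12.0416)/2,
  λ_1 = 18.5208,  λ_2 = 6.4792.

Step 4 — unit eigenvector for λ_1: solve (Sigma - λ_1 I)v = 0. First row:
  (13 - 18.5208)·v_x + (-6)·v_y = 0, i.e. (-5.5208)·v_x + (-6)·v_y = 0,
  so v ∝ (b, λ_1 - a) = (-6, 5.5208); multiply by -1 so the first entry is positive: u = (6, -5.5208).
  ||u|| = √((6)² + (-5.5208)²) = √(66.4792) ≈ 8.1535,
  v_1 = u/||u|| ≈ (0.7359, -0.6771) (||v_1|| = 1).

λ_1 = 18.5208,  λ_2 = 6.4792;  v_1 ≈ (0.7359, -0.6771)


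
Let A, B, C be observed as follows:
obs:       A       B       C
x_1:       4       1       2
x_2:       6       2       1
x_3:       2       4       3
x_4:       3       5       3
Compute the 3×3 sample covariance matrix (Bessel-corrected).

Step 1 — column means:
  mean(A) = (4 + 6 + 2 + 3) / 4 = 15/4 = 3.75
  mean(B) = (1 + 2 + 4 + 5) / 4 = 12/4 = 3
  mean(C) = (2 + 1 + 3 + 3) / 4 = 9/4 = 2.25

Step 2 — sample covariance S[i,j] = (1/(n-1)) · Σ_k (x_{k,i} - mean_i) · (x_{k,j} - mean_j), with n-1 = 3.
  S[A,A] = ((0.25)·(0.25) + (2.25)·(2.25) + (-1.75)·(-1.75) + (-0.75)·(-0.75)) / 3 = 8.75/3 = 2.9167
  S[A,B] = ((0.25)·(-2) + (2.25)·(-1) + (-1.75)·(1) + (-0.75)·(2)) / 3 = -6/3 = -2
  S[A,C] = ((0.25)·(-0.25) + (2.25)·(-1.25) + (-1.75)·(0.75) + (-0.75)·(0.75)) / 3 = -4.75/3 = -1.5833
  S[B,B] = ((-2)·(-2) + (-1)·(-1) + (1)·(1) + (2)·(2)) / 3 = 10/3 = 3.3333
  S[B,C] = ((-2)·(-0.25) + (-1)·(-1.25) + (1)·(0.75) + (2)·(0.75)) / 3 = 4/3 = 1.3333
  S[C,C] = ((-0.25)·(-0.25) + (-1.25)·(-1.25) + (0.75)·(0.75) + (0.75)·(0.75)) / 3 = 2.75/3 = 0.9167

S is symmetric (S[j,i] = S[i,j]). Assembling:

S = [[2.9167, -2, -1.5833],
 [-2, 3.3333, 1.3333],
 [-1.5833, 1.3333, 0.9167]]


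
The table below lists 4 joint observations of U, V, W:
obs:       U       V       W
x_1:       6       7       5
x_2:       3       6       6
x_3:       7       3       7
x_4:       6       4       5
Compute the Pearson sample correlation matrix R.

Step 1 — column means:
  mean(U) = (6 + 3 + 7 + 6) / 4 = 22/4 = 5.5
  mean(V) = (7 + 6 + 3 + 4) / 4 = 20/4 = 5
  mean(W) = (5 + 6 + 7 + 5) / 4 = 23/4 = 5.75

Step 2 — sample variances and covariances s[i,j] = (1/(n-1)) · Σ_k (x_{k,i} - mean_i) · (x_{k,j} - mean_j), with n-1 = 3:
  s[U,U] = ((0.5)·(0.5) + (-2.5)·(-2.5) + (1.5)·(1.5) + (0.5)·(0.5)) / 3 = 9/3 = 3
  s[U,V] = ((0.5)·(2) + (-2.5)·(1) + (1.5)·(-2) + (0.5)·(-1)) / 3 = -5/3 = -1.6667
  s[U,W] = ((0.5)·(-0.75) + (-2.5)·(0.25) + (1.5)·(1.25) + (0.5)·(-0.75)) / 3 = 0.5/3 = 0.1667
  s[V,V] = ((2)·(2) + (1)·(1) + (-2)·(-2) + (-1)·(-1)) / 3 = 10/3 = 3.3333
  s[V,W] = ((2)·(-0.75) + (1)·(0.25) + (-2)·(1.25) + (-1)·(-0.75)) / 3 = -3/3 = -1
  s[W,W] = ((-0.75)·(-0.75) + (0.25)·(0.25) + (1.25)·(1.25) + (-0.75)·(-0.75)) / 3 = 2.75/3 = 0.9167
  Sample standard deviations s_i = √(s[i,i]):
  s(U) = √(3) = 1.7321
  s(V) = √(3.3333) = 1.8257
  s(W) = √(0.9167) = 0.9574

Step 3 — r_{ij} = s_{ij} / (s_i · s_j):
  r[U,U] = 1 (diagonal).
  r[U,V] = -1.6667 / (1.7321 · 1.8257) = -1.6667 / 3.1623 = -0.527
  r[U,W] = 0.1667 / (1.7321 · 0.9574) = 0.1667 / 1.6583 = 0.1005
  r[V,V] = 1 (diagonal).
  r[V,W] = -1 / (1.8257 · 0.9574) = -1 / 1.748 = -0.5721
  r[W,W] = 1 (diagonal).

R is symmetric with unit diagonal. Assembling:

R = [[1, -0.527, 0.1005],
 [-0.527, 1, -0.5721],
 [0.1005, -0.5721, 1]]


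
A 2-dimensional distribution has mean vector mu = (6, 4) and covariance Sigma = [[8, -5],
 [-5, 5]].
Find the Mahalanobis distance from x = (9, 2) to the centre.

Step 1 — centre the observation: (x - mu) = (3, -2).

Step 2 — invert Sigma. det(Sigma) = 8·5 - (-5)² = 15.
  Sigma^{-1} = (1/det) · [[d, -b], [-b, a]] = [[0.3333, 0.3333],
 [0.3333, 0.5333]].

Step 3 — form the quadratic (x - mu)^T · Sigma^{-1} · (x - mu):
  Sigma^{-1} · (x - mu) = (0.3333, -0.0667).
  (x - mu)^T · [Sigma^{-1} · (x - mu)] = (3)·(0.3333) + (-2)·(-0.0667) = 1.1333.

Step 4 — take square root: d = √(1.1333) ≈ 1.0646.

d(x, mu) = √(1.1333) ≈ 1.0646


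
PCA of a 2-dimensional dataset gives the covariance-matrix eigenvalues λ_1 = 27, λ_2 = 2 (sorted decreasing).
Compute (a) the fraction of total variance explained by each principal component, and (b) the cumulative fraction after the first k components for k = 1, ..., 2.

Step 1 — total variance = trace(Sigma) = Σ λ_i = 27 + 2 = 29.

Step 2 — fraction explained by component i = λ_i / Σ λ:
  PC1: 27/29 = 0.931
  PC2: 2/29 = 0.069

Step 3 — cumulative fraction after k components = (λ_1 + ... + λ_k) / Σ λ:
  k = 1: 27/29 = 0.931
  k = 2: (27 + 2)/29 = 29/29 = 1

Summary (fraction, with percent):

explained: PC1 0.931 (93.1%), PC2 0.069 (6.9%);  cumulative: 0.931, 1


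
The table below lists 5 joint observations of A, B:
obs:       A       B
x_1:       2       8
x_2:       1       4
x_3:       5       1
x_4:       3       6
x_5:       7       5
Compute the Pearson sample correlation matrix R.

Step 1 — column means:
  mean(A) = (2 + 1 + 5 + 3 + 7) / 5 = 18/5 = 3.6
  mean(B) = (8 + 4 + 1 + 6 + 5) / 5 = 24/5 = 4.8

Step 2 — sample variances and covariances s[i,j] = (1/(n-1)) · Σ_k (x_{k,i} - mean_i) · (x_{k,j} - mean_j), with n-1 = 4:
  s[A,A] = ((-1.6)·(-1.6) + (-2.6)·(-2.6) + (1.4)·(1.4) + (-0.6)·(-0.6) + (3.4)·(3.4)) / 4 = 23.2/4 = 5.8
  s[A,B] = ((-1.6)·(3.2) + (-2.6)·(-0.8) + (1.4)·(-3.8) + (-0.6)·(1.2) + (3.4)·(0.2)) / 4 = -8.4/4 = -2.1
  s[B,B] = ((3.2)·(3.2) + (-0.8)·(-0.8) + (-3.8)·(-3.8) + (1.2)·(1.2) + (0.2)·(0.2)) / 4 = 26.8/4 = 6.7
  Sample standard deviations s_i = √(s[i,i]):
  s(A) = √(5.8) = 2.4083
  s(B) = √(6.7) = 2.5884

Step 3 — r_{ij} = s_{ij} / (s_i · s_j):
  r[A,A] = 1 (diagonal).
  r[A,B] = -2.1 / (2.4083 · 2.5884) = -2.1 / 6.2338 = -0.3369
  r[B,B] = 1 (diagonal).

R is symmetric with unit diagonal. Assembling:

R = [[1, -0.3369],
 [-0.3369, 1]]


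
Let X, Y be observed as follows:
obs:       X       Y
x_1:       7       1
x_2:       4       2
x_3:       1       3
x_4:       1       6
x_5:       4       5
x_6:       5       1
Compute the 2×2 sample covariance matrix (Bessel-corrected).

Step 1 — column means:
  mean(X) = (7 + 4 + 1 + 1 + 4 + 5) / 6 = 22/6 = 3.6667
  mean(Y) = (1 + 2 + 3 + 6 + 5 + 1) / 6 = 18/6 = 3

Step 2 — sample covariance S[i,j] = (1/(n-1)) · Σ_k (x_{k,i} - mean_i) · (x_{k,j} - mean_j), with n-1 = 5.
  S[X,X] = ((3.3333)·(3.3333) + (0.3333)·(0.3333) + (-2.6667)·(-2.6667) + (-2.6667)·(-2.6667) + (0.3333)·(0.3333) + (1.3333)·(1.3333)) / 5 = 27.3333/5 = 5.4667
  S[X,Y] = ((3.3333)·(-2) + (0.3333)·(-1) + (-2.6667)·(0) + (-2.6667)·(3) + (0.3333)·(2) + (1.3333)·(-2)) / 5 = -17/5 = -3.4
  S[Y,Y] = ((-2)·(-2) + (-1)·(-1) + (0)·(0) + (3)·(3) + (2)·(2) + (-2)·(-2)) / 5 = 22/5 = 4.4

S is symmetric (S[j,i] = S[i,j]). Assembling:

S = [[5.4667, -3.4],
 [-3.4, 4.4]]


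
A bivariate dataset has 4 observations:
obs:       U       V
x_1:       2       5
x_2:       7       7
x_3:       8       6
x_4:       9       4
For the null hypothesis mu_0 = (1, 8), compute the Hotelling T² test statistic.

Step 1 — sample mean vector:
  mean(U) = (2 + 7 + 8 + 9) / 4 = 26/4 = 6.5
  mean(V) = (5 + 7 + 6 + 4) / 4 = 22/4 = 5.5
  x̄ = (6.5, 5.5),  deviation x̄ - mu_0 = (6.5, 5.5) - (1, 8) = (5.5, -2.5).

Step 2 — sample covariance matrix, S[i,j] = (1/(n-1)) · Σ_k (x_{k,i} - mean_i) · (x_{k,j} - mean_j), divisor n-1 = 3:
  S[U,U] = ((-4.5)·(-4.5) + (0.5)·(0.5) + (1.5)·(1.5) + (2.5)·(2.5)) / 3 = 29/3 = 9.6667
  S[U,V] = ((-4.5)·(-0.5) + (0.5)·(1.5) + (1.5)·(0.5) + (2.5)·(-1.5)) / 3 = 0/3 = 0
  S[V,V] = ((-0.5)·(-0.5) + (1.5)·(1.5) + (0.5)·(0.5) + (-1.5)·(-1.5)) / 3 = 5/3 = 1.6667
  S = [[9.6667, 0],
 [0, 1.6667]].

Step 3 — invert S. det(S) = 9.6667·1.6667 - (0)² = 16.1111.
  S^{-1} = (1/det) · [[d, -b], [-b, a]] = [[0.1034, 0],
 [0, 0.6]].

Step 4 — quadratic form (x̄ - mu_0)^T · S^{-1} · (x̄ - mu_0):
  S^{-1} · (x̄ - mu_0) = (0.569, -1.5),
  (x̄ - mu_0)^T · [...] = (5.5)·(0.569) + (-2.5)·(-1.5) = 6.8793.

Step 5 — scale by n: T² = 4 · 6.8793 = 27.5172.

T² ≈ 27.5172


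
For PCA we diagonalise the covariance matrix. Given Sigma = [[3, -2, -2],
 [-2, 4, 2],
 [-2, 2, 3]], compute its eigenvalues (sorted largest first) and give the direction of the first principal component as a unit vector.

Step 1 — characteristic polynomial p(λ) = det(λI - Sigma) = λ³ - tr·λ² + c_1·λ - det, where tr = trace, c_1 = sum of the principal 2×2 minors, det = det(Sigma):
  tr = 3 + 4 + 3 = 10,
  c_1 = (3·4 - (-2)²) + (3·3 - (-2)²) + (4·3 - (2)²) = 8 + 5 + 8 = 21,
  det = 3·(4·3 - (2)²) - (-2)·((-2)·3 - (2)·(-2)) + (-2)·((-2)·(2) - 4·(-2)) = 3·(8) - (-2)·(-2) + (-2)·(4) = 12.
  So p(λ) = λ³ - 10λ² + 21λ - 12.
Step 2 — look for an integer root (rational root theorem: any rational root is an integer divisor of 12). Testing λ = 1:
  p(1) = 1 - 10 + 21 - 12 = 0  ✓
  Dividing out (λ - 1): p(λ) = (λ - 1)(λ² - 9λ + 12).
Step 3 — remaining eigenvalues from the quadratic λ² - 9λ + 12 = 0:
  Δ = 9² - 4·12 = 81 - 48 = 33,  λ = (9 ± √33)/2 = (9 ± 5.7446)/2 ≈ 7.3723 or 1.6277.
  Sorted: λ_1 = 7.3723,  λ_2 = 1.6277,  λ_3 = 1  (check: sum = 10 = tr ✓).

Step 4 — unit eigenvector for λ_1 ≈ 7.3723: v spans the null space of (Sigma - λ_1 I), whose rows are
  r_1 = (-4.3723, -2, -2),  r_2 = (-2, -3.3723, 2),  r_3 = (-2, 2, -4.3723).
  v is orthogonal to every row, so take v ∝ r_1 × r_2 = ((-2)·(2) - (-2)·(-3.3723), (-2)·(-2) - (-4.3723)·(2), (-4.3723)·(-3.3723) - (-2)·(-2)) ≈ (-10.7446, 12.7446, 10.7446).
  Rescale (multiply by -1 so the first nonzero entry is positive): u = (10.7446, -12.7446, -10.7446).
  ||u|| = √((10.7446)² + (-12.7446)² + (-10.7446)²) = √(393.3151) ≈ 19.8322,  v_1 = u/||u|| ≈ (0.5418, -0.6426, -0.5418) (||v_1|| = 1).

λ_1 = 7.3723,  λ_2 = 1.6277,  λ_3 = 1;  v_1 ≈ (0.5418, -0.6426, -0.5418)


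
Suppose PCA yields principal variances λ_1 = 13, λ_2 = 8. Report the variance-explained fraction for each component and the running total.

Step 1 — total variance = trace(Sigma) = Σ λ_i = 13 + 8 = 21.

Step 2 — fraction explained by component i = λ_i / Σ λ:
  PC1: 13/21 = 0.619
  PC2: 8/21 = 0.381

Step 3 — cumulative fraction after k components = (λ_1 + ... + λ_k) / Σ λ:
  k = 1: 13/21 = 0.619
  k = 2: (13 + 8)/21 = 21/21 = 1

Summary (fraction, with percent):

explained: PC1 0.619 (61.9%), PC2 0.381 (38.1%);  cumulative: 0.619, 1


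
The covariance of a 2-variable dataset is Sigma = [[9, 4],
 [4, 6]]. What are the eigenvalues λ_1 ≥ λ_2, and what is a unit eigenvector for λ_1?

Step 1 — characteristic polynomial of 2×2 Sigma:
  det(Sigma - λI) = λ² - trace · λ + det = 0.
  trace = 9 + 6 = 15, det = 9·6 - (4)² = 38.
Step 2 — discriminant:
  Δ = trace² - 4·det = 225 - 152 = 73.
Step 3 — eigenvalues:
  λ = (trace ± √Δ)/2 = (15 ± 8.544)/2,
  λ_1 = 11.772,  λ_2 = 3.228.

Step 4 — unit eigenvector for λ_1: solve (Sigma - λ_1 I)v = 0. First row:
  (9 - 11.772)·v_x + (4)·v_y = 0, i.e. (-2.772)·v_x + (4)·v_y = 0,
  so v ∝ (b, λ_1 - a) = (4, 2.772) = u.
  ||u|| = √((4)² + (2.772)²) = √(23.684) ≈ 4.8666,
  v_1 = u/||u|| ≈ (0.8219, 0.5696) (||v_1|| = 1).

λ_1 = 11.772,  λ_2 = 3.228;  v_1 ≈ (0.8219, 0.5696)


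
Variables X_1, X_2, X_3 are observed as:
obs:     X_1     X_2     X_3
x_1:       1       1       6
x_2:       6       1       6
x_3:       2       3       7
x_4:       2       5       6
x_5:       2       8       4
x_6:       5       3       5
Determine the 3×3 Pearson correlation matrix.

Step 1 — column means:
  mean(X_1) = (1 + 6 + 2 + 2 + 2 + 5) / 6 = 18/6 = 3
  mean(X_2) = (1 + 1 + 3 + 5 + 8 + 3) / 6 = 21/6 = 3.5
  mean(X_3) = (6 + 6 + 7 + 6 + 4 + 5) / 6 = 34/6 = 5.6667

Step 2 — sample variances and covariances s[i,j] = (1/(n-1)) · Σ_k (x_{k,i} - mean_i) · (x_{k,j} - mean_j), with n-1 = 5:
  s[X_1,X_1] = ((-2)·(-2) + (3)·(3) + (-1)·(-1) + (-1)·(-1) + (-1)·(-1) + (2)·(2)) / 5 = 20/5 = 4
  s[X_1,X_2] = ((-2)·(-2.5) + (3)·(-2.5) + (-1)·(-0.5) + (-1)·(1.5) + (-1)·(4.5) + (2)·(-0.5)) / 5 = -9/5 = -1.8
  s[X_1,X_3] = ((-2)·(0.3333) + (3)·(0.3333) + (-1)·(1.3333) + (-1)·(0.3333) + (-1)·(-1.6667) + (2)·(-0.6667)) / 5 = -1/5 = -0.2
  s[X_2,X_2] = ((-2.5)·(-2.5) + (-2.5)·(-2.5) + (-0.5)·(-0.5) + (1.5)·(1.5) + (4.5)·(4.5) + (-0.5)·(-0.5)) / 5 = 35.5/5 = 7.1
  s[X_2,X_3] = ((-2.5)·(0.3333) + (-2.5)·(0.3333) + (-0.5)·(1.3333) + (1.5)·(0.3333) + (4.5)·(-1.6667) + (-0.5)·(-0.6667)) / 5 = -9/5 = -1.8
  s[X_3,X_3] = ((0.3333)·(0.3333) + (0.3333)·(0.3333) + (1.3333)·(1.3333) + (0.3333)·(0.3333) + (-1.6667)·(-1.6667) + (-0.6667)·(-0.6667)) / 5 = 5.3333/5 = 1.0667
  Sample standard deviations s_i = √(s[i,i]):
  s(X_1) = √(4) = 2
  s(X_2) = √(7.1) = 2.6646
  s(X_3) = √(1.0667) = 1.0328

Step 3 — r_{ij} = s_{ij} / (s_i · s_j):
  r[X_1,X_1] = 1 (diagonal).
  r[X_1,X_2] = -1.8 / (2 · 2.6646) = -1.8 / 5.3292 = -0.3378
  r[X_1,X_3] = -0.2 / (2 · 1.0328) = -0.2 / 2.0656 = -0.0968
  r[X_2,X_2] = 1 (diagonal).
  r[X_2,X_3] = -1.8 / (2.6646 · 1.0328) = -1.8 / 2.752 = -0.6541
  r[X_3,X_3] = 1 (diagonal).

R is symmetric with unit diagonal. Assembling:

R = [[1, -0.3378, -0.0968],
 [-0.3378, 1, -0.6541],
 [-0.0968, -0.6541, 1]]


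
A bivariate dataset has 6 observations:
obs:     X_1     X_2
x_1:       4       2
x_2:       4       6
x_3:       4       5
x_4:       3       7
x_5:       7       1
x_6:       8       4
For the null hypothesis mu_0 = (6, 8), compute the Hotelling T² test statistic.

Step 1 — sample mean vector:
  mean(X_1) = (4 + 4 + 4 + 3 + 7 + 8) / 6 = 30/6 = 5
  mean(X_2) = (2 + 6 + 5 + 7 + 1 + 4) / 6 = 25/6 = 4.1667
  x̄ = (5, 4.1667),  deviation x̄ - mu_0 = (5, 4.1667) - (6, 8) = (-1, -3.8333).

Step 2 — sample covariance matrix, S[i,j] = (1/(n-1)) · Σ_k (x_{k,i} - mean_i) · (x_{k,j} - mean_j), divisor n-1 = 5:
  S[X_1,X_1] = ((-1)·(-1) + (-1)·(-1) + (-1)·(-1) + (-2)·(-2) + (2)·(2) + (3)·(3)) / 5 = 20/5 = 4
  S[X_1,X_2] = ((-1)·(-2.1667) + (-1)·(1.8333) + (-1)·(0.8333) + (-2)·(2.8333) + (2)·(-3.1667) + (3)·(-0.1667)) / 5 = -13/5 = -2.6
  S[X_2,X_2] = ((-2.1667)·(-2.1667) + (1.8333)·(1.8333) + (0.8333)·(0.8333) + (2.8333)·(2.8333) + (-3.1667)·(-3.1667) + (-0.1667)·(-0.1667)) / 5 = 26.8333/5 = 5.3667
  S = [[4, -2.6],
 [-2.6, 5.3667]].

Step 3 — invert S. det(S) = 4·5.3667 - (-2.6)² = 14.7067.
  S^{-1} = (1/det) · [[d, -b], [-b, a]] = [[0.3649, 0.1768],
 [0.1768, 0.272]].

Step 4 — quadratic form (x̄ - mu_0)^T · S^{-1} · (x̄ - mu_0):
  S^{-1} · (x̄ - mu_0) = (-1.0426, -1.2194),
  (x̄ - mu_0)^T · [...] = (-1)·(-1.0426) + (-3.8333)·(-1.2194) = 5.717.

Step 5 — scale by n: T² = 6 · 5.717 = 34.3019.

T² ≈ 34.3019


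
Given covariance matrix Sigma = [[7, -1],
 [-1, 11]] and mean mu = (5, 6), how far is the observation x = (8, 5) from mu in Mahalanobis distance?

Step 1 — centre the observation: (x - mu) = (3, -1).

Step 2 — invert Sigma. det(Sigma) = 7·11 - (-1)² = 76.
  Sigma^{-1} = (1/det) · [[d, -b], [-b, a]] = [[0.1447, 0.0132],
 [0.0132, 0.0921]].

Step 3 — form the quadratic (x - mu)^T · Sigma^{-1} · (x - mu):
  Sigma^{-1} · (x - mu) = (0.4211, -0.0526).
  (x - mu)^T · [Sigma^{-1} · (x - mu)] = (3)·(0.4211) + (-1)·(-0.0526) = 1.3158.

Step 4 — take square root: d = √(1.3158) ≈ 1.1471.

d(x, mu) = √(1.3158) ≈ 1.1471


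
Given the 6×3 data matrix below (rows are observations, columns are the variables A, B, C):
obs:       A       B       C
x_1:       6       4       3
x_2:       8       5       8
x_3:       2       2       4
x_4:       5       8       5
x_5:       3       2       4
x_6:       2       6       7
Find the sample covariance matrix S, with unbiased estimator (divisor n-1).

Step 1 — column means:
  mean(A) = (6 + 8 + 2 + 5 + 3 + 2) / 6 = 26/6 = 4.3333
  mean(B) = (4 + 5 + 2 + 8 + 2 + 6) / 6 = 27/6 = 4.5
  mean(C) = (3 + 8 + 4 + 5 + 4 + 7) / 6 = 31/6 = 5.1667

Step 2 — sample covariance S[i,j] = (1/(n-1)) · Σ_k (x_{k,i} - mean_i) · (x_{k,j} - mean_j), with n-1 = 5.
  S[A,A] = ((1.6667)·(1.6667) + (3.6667)·(3.6667) + (-2.3333)·(-2.3333) + (0.6667)·(0.6667) + (-1.3333)·(-1.3333) + (-2.3333)·(-2.3333)) / 5 = 29.3333/5 = 5.8667
  S[A,B] = ((1.6667)·(-0.5) + (3.6667)·(0.5) + (-2.3333)·(-2.5) + (0.6667)·(3.5) + (-1.3333)·(-2.5) + (-2.3333)·(1.5)) / 5 = 9/5 = 1.8
  S[A,C] = ((1.6667)·(-2.1667) + (3.6667)·(2.8333) + (-2.3333)·(-1.1667) + (0.6667)·(-0.1667) + (-1.3333)·(-1.1667) + (-2.3333)·(1.8333)) / 5 = 6.6667/5 = 1.3333
  S[B,B] = ((-0.5)·(-0.5) + (0.5)·(0.5) + (-2.5)·(-2.5) + (3.5)·(3.5) + (-2.5)·(-2.5) + (1.5)·(1.5)) / 5 = 27.5/5 = 5.5
  S[B,C] = ((-0.5)·(-2.1667) + (0.5)·(2.8333) + (-2.5)·(-1.1667) + (3.5)·(-0.1667) + (-2.5)·(-1.1667) + (1.5)·(1.8333)) / 5 = 10.5/5 = 2.1
  S[C,C] = ((-2.1667)·(-2.1667) + (2.8333)·(2.8333) + (-1.1667)·(-1.1667) + (-0.1667)·(-0.1667) + (-1.1667)·(-1.1667) + (1.8333)·(1.8333)) / 5 = 18.8333/5 = 3.7667

S is symmetric (S[j,i] = S[i,j]). Assembling:

S = [[5.8667, 1.8, 1.3333],
 [1.8, 5.5, 2.1],
 [1.3333, 2.1, 3.7667]]


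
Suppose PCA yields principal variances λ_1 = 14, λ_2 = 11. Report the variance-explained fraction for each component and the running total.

Step 1 — total variance = trace(Sigma) = Σ λ_i = 14 + 11 = 25.

Step 2 — fraction explained by component i = λ_i / Σ λ:
  PC1: 14/25 = 0.56
  PC2: 11/25 = 0.44

Step 3 — cumulative fraction after k components = (λ_1 + ... + λ_k) / Σ λ:
  k = 1: 14/25 = 0.56
  k = 2: (14 + 11)/25 = 25/25 = 1

Summary (fraction, with percent):

explained: PC1 0.56 (56%), PC2 0.44 (44%);  cumulative: 0.56, 1


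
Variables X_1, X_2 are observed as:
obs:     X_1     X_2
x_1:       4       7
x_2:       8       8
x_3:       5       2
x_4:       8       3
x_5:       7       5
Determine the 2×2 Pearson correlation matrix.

Step 1 — column means:
  mean(X_1) = (4 + 8 + 5 + 8 + 7) / 5 = 32/5 = 6.4
  mean(X_2) = (7 + 8 + 2 + 3 + 5) / 5 = 25/5 = 5

Step 2 — sample variances and covariances s[i,j] = (1/(n-1)) · Σ_k (x_{k,i} - mean_i) · (x_{k,j} - mean_j), with n-1 = 4:
  s[X_1,X_1] = ((-2.4)·(-2.4) + (1.6)·(1.6) + (-1.4)·(-1.4) + (1.6)·(1.6) + (0.6)·(0.6)) / 4 = 13.2/4 = 3.3
  s[X_1,X_2] = ((-2.4)·(2) + (1.6)·(3) + (-1.4)·(-3) + (1.6)·(-2) + (0.6)·(0)) / 4 = 1/4 = 0.25
  s[X_2,X_2] = ((2)·(2) + (3)·(3) + (-3)·(-3) + (-2)·(-2) + (0)·(0)) / 4 = 26/4 = 6.5
  Sample standard deviations s_i = √(s[i,i]):
  s(X_1) = √(3.3) = 1.8166
  s(X_2) = √(6.5) = 2.5495

Step 3 — r_{ij} = s_{ij} / (s_i · s_j):
  r[X_1,X_1] = 1 (diagonal).
  r[X_1,X_2] = 0.25 / (1.8166 · 2.5495) = 0.25 / 4.6314 = 0.054
  r[X_2,X_2] = 1 (diagonal).

R is symmetric with unit diagonal. Assembling:

R = [[1, 0.054],
 [0.054, 1]]


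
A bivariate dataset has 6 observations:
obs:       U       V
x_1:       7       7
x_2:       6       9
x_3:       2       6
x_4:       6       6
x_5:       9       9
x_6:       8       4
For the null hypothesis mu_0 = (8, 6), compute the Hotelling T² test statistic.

Step 1 — sample mean vector:
  mean(U) = (7 + 6 + 2 + 6 + 9 + 8) / 6 = 38/6 = 6.3333
  mean(V) = (7 + 9 + 6 + 6 + 9 + 4) / 6 = 41/6 = 6.8333
  x̄ = (6.3333, 6.8333),  deviation x̄ - mu_0 = (6.3333, 6.8333) - (8, 6) = (-1.6667, 0.8333).

Step 2 — sample covariance matrix, S[i,j] = (1/(n-1)) · Σ_k (x_{k,i} - mean_i) · (x_{k,j} - mean_j), divisor n-1 = 5:
  S[U,U] = ((0.6667)·(0.6667) + (-0.3333)·(-0.3333) + (-4.3333)·(-4.3333) + (-0.3333)·(-0.3333) + (2.6667)·(2.6667) + (1.6667)·(1.6667)) / 5 = 29.3333/5 = 5.8667
  S[U,V] = ((0.6667)·(0.1667) + (-0.3333)·(2.1667) + (-4.3333)·(-0.8333) + (-0.3333)·(-0.8333) + (2.6667)·(2.1667) + (1.6667)·(-2.8333)) / 5 = 4.3333/5 = 0.8667
  S[V,V] = ((0.1667)·(0.1667) + (2.1667)·(2.1667) + (-0.8333)·(-0.8333) + (-0.8333)·(-0.8333) + (2.1667)·(2.1667) + (-2.8333)·(-2.8333)) / 5 = 18.8333/5 = 3.7667
  S = [[5.8667, 0.8667],
 [0.8667, 3.7667]].

Step 3 — invert S. det(S) = 5.8667·3.7667 - (0.8667)² = 21.3467.
  S^{-1} = (1/det) · [[d, -b], [-b, a]] = [[0.1765, -0.0406],
 [-0.0406, 0.2748]].

Step 4 — quadratic form (x̄ - mu_0)^T · S^{-1} · (x̄ - mu_0):
  S^{-1} · (x̄ - mu_0) = (-0.3279, 0.2967),
  (x̄ - mu_0)^T · [...] = (-1.6667)·(-0.3279) + (0.8333)·(0.2967) = 0.7938.

Step 5 — scale by n: T² = 6 · 0.7938 = 4.7626.

T² ≈ 4.7626


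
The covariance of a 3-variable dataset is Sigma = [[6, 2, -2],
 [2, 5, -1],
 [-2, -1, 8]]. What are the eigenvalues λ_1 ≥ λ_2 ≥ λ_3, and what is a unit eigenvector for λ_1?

Step 1 — characteristic polynomial p(λ) = det(λI - Sigma) = λ³ - tr·λ² + c_1·λ - det, where tr = trace, c_1 = sum of the principal 2×2 minors, det = det(Sigma):
  tr = 6 + 5 + 8 = 19,
  c_1 = (6·5 - (2)²) + (6·8 - (-2)²) + (5·8 - (-1)²) = 26 + 44 + 39 = 109,
  det = 6·(5·8 - (-1)²) - (2)·((2)·8 - (-1)·(-2)) + (-2)·((2)·(-1) - 5·(-2)) = 6·(39) - (2)·(14) + (-2)·(8) = 190.
  So p(λ) = λ³ - 19λ² + 109λ - 190.
Step 2 — look for an integer root (rational root theorem: any rational root is an integer divisor of 190). Testing λ = 10:
  p(10) = 1000 - 1900 + 1090 - 190 = 0  ✓
  Dividing out (λ - 10): p(λ) = (λ - 10)(λ² - 9λ + 19).
Step 3 — remaining eigenvalues from the quadratic λ² - 9λ + 19 = 0:
  Δ = 9² - 4·19 = 81 - 76 = 5,  λ = (9 ± √5)/2 = (9 ± 2.2361)/2 ≈ 5.618 or 3.382.
  Sorted: λ_1 = 10,  λ_2 = 5.618,  λ_3 = 3.382  (check: sum = 19 = tr ✓).

Step 4 — unit eigenvector for λ_1 = 10: v spans the null space of (Sigma - λ_1 I), whose rows are
  r_1 = (-4, 2, -2),  r_2 = (2, -5, -1),  r_3 = (-2, -1, -2).
  v is orthogonal to every row, so take v ∝ r_1 × r_2 = ((2)·(-1) - (-2)·(-5), (-2)·(2) - (-4)·(-1), (-4)·(-5) - (2)·(2)) = (-12, -8, 16).
  Rescale (divide by 4; multiply by -1 so the first nonzero entry is positive): u = (3, 2, -4).
  ||u|| = √((3)² + (2)² + (-4)²) = √(29) ≈ 5.3852,  v_1 = u/||u|| ≈ (0.5571, 0.3714, -0.7428) (||v_1|| = 1).

λ_1 = 10,  λ_2 = 5.618,  λ_3 = 3.382;  v_1 ≈ (0.5571, 0.3714, -0.7428)


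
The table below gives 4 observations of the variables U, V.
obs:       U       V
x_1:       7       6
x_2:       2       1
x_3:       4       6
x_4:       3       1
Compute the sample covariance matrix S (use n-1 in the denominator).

Step 1 — column means:
  mean(U) = (7 + 2 + 4 + 3) / 4 = 16/4 = 4
  mean(V) = (6 + 1 + 6 + 1) / 4 = 14/4 = 3.5

Step 2 — sample covariance S[i,j] = (1/(n-1)) · Σ_k (x_{k,i} - mean_i) · (x_{k,j} - mean_j), with n-1 = 3.
  S[U,U] = ((3)·(3) + (-2)·(-2) + (0)·(0) + (-1)·(-1)) / 3 = 14/3 = 4.6667
  S[U,V] = ((3)·(2.5) + (-2)·(-2.5) + (0)·(2.5) + (-1)·(-2.5)) / 3 = 15/3 = 5
  S[V,V] = ((2.5)·(2.5) + (-2.5)·(-2.5) + (2.5)·(2.5) + (-2.5)·(-2.5)) / 3 = 25/3 = 8.3333

S is symmetric (S[j,i] = S[i,j]). Assembling:

S = [[4.6667, 5],
 [5, 8.3333]]


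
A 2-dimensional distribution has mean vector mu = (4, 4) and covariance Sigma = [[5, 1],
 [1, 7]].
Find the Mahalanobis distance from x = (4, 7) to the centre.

Step 1 — centre the observation: (x - mu) = (0, 3).

Step 2 — invert Sigma. det(Sigma) = 5·7 - (1)² = 34.
  Sigma^{-1} = (1/det) · [[d, -b], [-b, a]] = [[0.2059, -0.0294],
 [-0.0294, 0.1471]].

Step 3 — form the quadratic (x - mu)^T · Sigma^{-1} · (x - mu):
  Sigma^{-1} · (x - mu) = (-0.0882, 0.4412).
  (x - mu)^T · [Sigma^{-1} · (x - mu)] = (0)·(-0.0882) + (3)·(0.4412) = 1.3235.

Step 4 — take square root: d = √(1.3235) ≈ 1.1504.

d(x, mu) = √(1.3235) ≈ 1.1504


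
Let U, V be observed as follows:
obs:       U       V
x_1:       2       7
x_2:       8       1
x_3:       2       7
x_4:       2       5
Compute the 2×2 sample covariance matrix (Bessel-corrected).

Step 1 — column means:
  mean(U) = (2 + 8 + 2 + 2) / 4 = 14/4 = 3.5
  mean(V) = (7 + 1 + 7 + 5) / 4 = 20/4 = 5

Step 2 — sample covariance S[i,j] = (1/(n-1)) · Σ_k (x_{k,i} - mean_i) · (x_{k,j} - mean_j), with n-1 = 3.
  S[U,U] = ((-1.5)·(-1.5) + (4.5)·(4.5) + (-1.5)·(-1.5) + (-1.5)·(-1.5)) / 3 = 27/3 = 9
  S[U,V] = ((-1.5)·(2) + (4.5)·(-4) + (-1.5)·(2) + (-1.5)·(0)) / 3 = -24/3 = -8
  S[V,V] = ((2)·(2) + (-4)·(-4) + (2)·(2) + (0)·(0)) / 3 = 24/3 = 8

S is symmetric (S[j,i] = S[i,j]). Assembling:

S = [[9, -8],
 [-8, 8]]


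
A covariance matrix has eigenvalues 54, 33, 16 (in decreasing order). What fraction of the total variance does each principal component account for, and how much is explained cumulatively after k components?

Step 1 — total variance = trace(Sigma) = Σ λ_i = 54 + 33 + 16 = 103.

Step 2 — fraction explained by component i = λ_i / Σ λ:
  PC1: 54/103 = 0.5243
  PC2: 33/103 = 0.3204
  PC3: 16/103 = 0.1553

Step 3 — cumulative fraction after k components = (λ_1 + ... + λ_k) / Σ λ:
  k = 1: 54/103 = 0.5243
  k = 2: (54 + 33)/103 = 87/103 = 0.8447
  k = 3: (54 + 33 + 16)/103 = 103/103 = 1

Summary (fraction, with percent):

explained: PC1 0.5243 (52.43%), PC2 0.3204 (32.04%), PC3 0.1553 (15.53%);  cumulative: 0.5243, 0.8447, 1


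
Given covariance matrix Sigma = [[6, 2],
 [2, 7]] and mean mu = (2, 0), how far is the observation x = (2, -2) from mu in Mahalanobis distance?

Step 1 — centre the observation: (x - mu) = (0, -2).

Step 2 — invert Sigma. det(Sigma) = 6·7 - (2)² = 38.
  Sigma^{-1} = (1/det) · [[d, -b], [-b, a]] = [[0.1842, -0.0526],
 [-0.0526, 0.1579]].

Step 3 — form the quadratic (x - mu)^T · Sigma^{-1} · (x - mu):
  Sigma^{-1} · (x - mu) = (0.1053, -0.3158).
  (x - mu)^T · [Sigma^{-1} · (x - mu)] = (0)·(0.1053) + (-2)·(-0.3158) = 0.6316.

Step 4 — take square root: d = √(0.6316) ≈ 0.7947.

d(x, mu) = √(0.6316) ≈ 0.7947


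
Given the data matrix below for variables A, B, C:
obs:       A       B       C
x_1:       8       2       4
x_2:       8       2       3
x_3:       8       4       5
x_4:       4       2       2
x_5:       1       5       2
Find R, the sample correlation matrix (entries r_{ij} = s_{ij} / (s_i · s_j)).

Step 1 — column means:
  mean(A) = (8 + 8 + 8 + 4 + 1) / 5 = 29/5 = 5.8
  mean(B) = (2 + 2 + 4 + 2 + 5) / 5 = 15/5 = 3
  mean(C) = (4 + 3 + 5 + 2 + 2) / 5 = 16/5 = 3.2

Step 2 — sample variances and covariances s[i,j] = (1/(n-1)) · Σ_k (x_{k,i} - mean_i) · (x_{k,j} - mean_j), with n-1 = 4:
  s[A,A] = ((2.2)·(2.2) + (2.2)·(2.2) + (2.2)·(2.2) + (-1.8)·(-1.8) + (-4.8)·(-4.8)) / 4 = 40.8/4 = 10.2
  s[A,B] = ((2.2)·(-1) + (2.2)·(-1) + (2.2)·(1) + (-1.8)·(-1) + (-4.8)·(2)) / 4 = -10/4 = -2.5
  s[A,C] = ((2.2)·(0.8) + (2.2)·(-0.2) + (2.2)·(1.8) + (-1.8)·(-1.2) + (-4.8)·(-1.2)) / 4 = 13.2/4 = 3.3
  s[B,B] = ((-1)·(-1) + (-1)·(-1) + (1)·(1) + (-1)·(-1) + (2)·(2)) / 4 = 8/4 = 2
  s[B,C] = ((-1)·(0.8) + (-1)·(-0.2) + (1)·(1.8) + (-1)·(-1.2) + (2)·(-1.2)) / 4 = 0/4 = 0
  s[C,C] = ((0.8)·(0.8) + (-0.2)·(-0.2) + (1.8)·(1.8) + (-1.2)·(-1.2) + (-1.2)·(-1.2)) / 4 = 6.8/4 = 1.7
  Sample standard deviations s_i = √(s[i,i]):
  s(A) = √(10.2) = 3.1937
  s(B) = √(2) = 1.4142
  s(C) = √(1.7) = 1.3038

Step 3 — r_{ij} = s_{ij} / (s_i · s_j):
  r[A,A] = 1 (diagonal).
  r[A,B] = -2.5 / (3.1937 · 1.4142) = -2.5 / 4.5166 = -0.5535
  r[A,C] = 3.3 / (3.1937 · 1.3038) = 3.3 / 4.1641 = 0.7925
  r[B,B] = 1 (diagonal).
  r[B,C] = 0 / (1.4142 · 1.3038) = 0 / 1.8439 = 0
  r[C,C] = 1 (diagonal).

R is symmetric with unit diagonal. Assembling:

R = [[1, -0.5535, 0.7925],
 [-0.5535, 1, 0],
 [0.7925, 0, 1]]


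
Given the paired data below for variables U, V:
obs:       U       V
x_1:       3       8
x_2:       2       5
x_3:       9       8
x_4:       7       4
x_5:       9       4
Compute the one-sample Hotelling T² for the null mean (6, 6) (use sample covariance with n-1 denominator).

Step 1 — sample mean vector:
  mean(U) = (3 + 2 + 9 + 7 + 9) / 5 = 30/5 = 6
  mean(V) = (8 + 5 + 8 + 4 + 4) / 5 = 29/5 = 5.8
  x̄ = (6, 5.8),  deviation x̄ - mu_0 = (6, 5.8) - (6, 6) = (0, -0.2).

Step 2 — sample covariance matrix, S[i,j] = (1/(n-1)) · Σ_k (x_{k,i} - mean_i) · (x_{k,j} - mean_j), divisor n-1 = 4:
  S[U,U] = ((-3)·(-3) + (-4)·(-4) + (3)·(3) + (1)·(1) + (3)·(3)) / 4 = 44/4 = 11
  S[U,V] = ((-3)·(2.2) + (-4)·(-0.8) + (3)·(2.2) + (1)·(-1.8) + (3)·(-1.8)) / 4 = -4/4 = -1
  S[V,V] = ((2.2)·(2.2) + (-0.8)·(-0.8) + (2.2)·(2.2) + (-1.8)·(-1.8) + (-1.8)·(-1.8)) / 4 = 16.8/4 = 4.2
  S = [[11, -1],
 [-1, 4.2]].

Step 3 — invert S. det(S) = 11·4.2 - (-1)² = 45.2.
  S^{-1} = (1/det) · [[d, -b], [-b, a]] = [[0.0929, 0.0221],
 [0.0221, 0.2434]].

Step 4 — quadratic form (x̄ - mu_0)^T · S^{-1} · (x̄ - mu_0):
  S^{-1} · (x̄ - mu_0) = (-0.0044, -0.0487),
  (x̄ - mu_0)^T · [...] = (0)·(-0.0044) + (-0.2)·(-0.0487) = 0.0097.

Step 5 — scale by n: T² = 5 · 0.0097 = 0.0487.

T² ≈ 0.0487


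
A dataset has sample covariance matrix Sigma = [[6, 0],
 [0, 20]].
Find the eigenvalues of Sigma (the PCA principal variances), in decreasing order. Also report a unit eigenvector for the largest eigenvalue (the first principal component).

Step 1 — characteristic polynomial of 2×2 Sigma:
  det(Sigma - λI) = λ² - trace · λ + det = 0.
  trace = 6 + 20 = 26, det = 6·20 - (0)² = 120.
Step 2 — discriminant:
  Δ = trace² - 4·det = 676 - 480 = 196.
Step 3 — eigenvalues:
  λ = (trace ± √Δ)/2 = (26 ± 14)/2,
  λ_1 = 20,  λ_2 = 6.

Step 4 — unit eigenvector for λ_1: Sigma is diagonal, so its eigenvectors are the coordinate axes. λ_1 = 20 is the diagonal entry on the second coordinate axis, hence
  v_1 = (0, 1) (||v_1|| = 1).

λ_1 = 20,  λ_2 = 6;  v_1 ≈ (0, 1)


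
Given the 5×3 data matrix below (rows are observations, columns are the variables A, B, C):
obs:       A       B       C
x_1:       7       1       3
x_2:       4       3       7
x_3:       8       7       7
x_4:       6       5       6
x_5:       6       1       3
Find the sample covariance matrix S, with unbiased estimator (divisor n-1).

Step 1 — column means:
  mean(A) = (7 + 4 + 8 + 6 + 6) / 5 = 31/5 = 6.2
  mean(B) = (1 + 3 + 7 + 5 + 1) / 5 = 17/5 = 3.4
  mean(C) = (3 + 7 + 7 + 6 + 3) / 5 = 26/5 = 5.2

Step 2 — sample covariance S[i,j] = (1/(n-1)) · Σ_k (x_{k,i} - mean_i) · (x_{k,j} - mean_j), with n-1 = 4.
  S[A,A] = ((0.8)·(0.8) + (-2.2)·(-2.2) + (1.8)·(1.8) + (-0.2)·(-0.2) + (-0.2)·(-0.2)) / 4 = 8.8/4 = 2.2
  S[A,B] = ((0.8)·(-2.4) + (-2.2)·(-0.4) + (1.8)·(3.6) + (-0.2)·(1.6) + (-0.2)·(-2.4)) / 4 = 5.6/4 = 1.4
  S[A,C] = ((0.8)·(-2.2) + (-2.2)·(1.8) + (1.8)·(1.8) + (-0.2)·(0.8) + (-0.2)·(-2.2)) / 4 = -2.2/4 = -0.55
  S[B,B] = ((-2.4)·(-2.4) + (-0.4)·(-0.4) + (3.6)·(3.6) + (1.6)·(1.6) + (-2.4)·(-2.4)) / 4 = 27.2/4 = 6.8
  S[B,C] = ((-2.4)·(-2.2) + (-0.4)·(1.8) + (3.6)·(1.8) + (1.6)·(0.8) + (-2.4)·(-2.2)) / 4 = 17.6/4 = 4.4
  S[C,C] = ((-2.2)·(-2.2) + (1.8)·(1.8) + (1.8)·(1.8) + (0.8)·(0.8) + (-2.2)·(-2.2)) / 4 = 16.8/4 = 4.2

S is symmetric (S[j,i] = S[i,j]). Assembling:

S = [[2.2, 1.4, -0.55],
 [1.4, 6.8, 4.4],
 [-0.55, 4.4, 4.2]]


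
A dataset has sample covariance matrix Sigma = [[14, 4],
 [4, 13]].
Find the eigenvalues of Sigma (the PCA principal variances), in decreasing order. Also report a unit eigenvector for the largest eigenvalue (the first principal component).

Step 1 — characteristic polynomial of 2×2 Sigma:
  det(Sigma - λI) = λ² - trace · λ + det = 0.
  trace = 14 + 13 = 27, det = 14·13 - (4)² = 166.
Step 2 — discriminant:
  Δ = trace² - 4·det = 729 - 664 = 65.
Step 3 — eigenvalues:
  λ = (trace ± √Δ)/2 = (27 ± 8.0623)/2,
  λ_1 = 17.5311,  λ_2 = 9.4689.

Step 4 — unit eigenvector for λ_1: solve (Sigma - λ_1 I)v = 0. First row:
  (14 - 17.5311)·v_x + (4)·v_y = 0, i.e. (-3.5311)·v_x + (4)·v_y = 0,
  so v ∝ (b, λ_1 - a) = (4, 3.5311) = u.
  ||u|| = √((4)² + (3.5311)²) = √(28.4689) ≈ 5.3356,
  v_1 = u/||u|| ≈ (0.7497, 0.6618) (||v_1|| = 1).

λ_1 = 17.5311,  λ_2 = 9.4689;  v_1 ≈ (0.7497, 0.6618)


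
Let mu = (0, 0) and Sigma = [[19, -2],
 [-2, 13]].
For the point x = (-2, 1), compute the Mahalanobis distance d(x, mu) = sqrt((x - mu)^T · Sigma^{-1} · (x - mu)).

Step 1 — centre the observation: (x - mu) = (-2, 1).

Step 2 — invert Sigma. det(Sigma) = 19·13 - (-2)² = 243.
  Sigma^{-1} = (1/det) · [[d, -b], [-b, a]] = [[0.0535, 0.0082],
 [0.0082, 0.0782]].

Step 3 — form the quadratic (x - mu)^T · Sigma^{-1} · (x - mu):
  Sigma^{-1} · (x - mu) = (-0.0988, 0.0617).
  (x - mu)^T · [Sigma^{-1} · (x - mu)] = (-2)·(-0.0988) + (1)·(0.0617) = 0.2593.

Step 4 — take square root: d = √(0.2593) ≈ 0.5092.

d(x, mu) = √(0.2593) ≈ 0.5092


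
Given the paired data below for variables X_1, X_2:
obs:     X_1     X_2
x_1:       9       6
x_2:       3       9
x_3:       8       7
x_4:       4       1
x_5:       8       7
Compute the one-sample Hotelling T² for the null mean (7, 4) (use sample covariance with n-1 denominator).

Step 1 — sample mean vector:
  mean(X_1) = (9 + 3 + 8 + 4 + 8) / 5 = 32/5 = 6.4
  mean(X_2) = (6 + 9 + 7 + 1 + 7) / 5 = 30/5 = 6
  x̄ = (6.4, 6),  deviation x̄ - mu_0 = (6.4, 6) - (7, 4) = (-0.6, 2).

Step 2 — sample covariance matrix, S[i,j] = (1/(n-1)) · Σ_k (x_{k,i} - mean_i) · (x_{k,j} - mean_j), divisor n-1 = 4:
  S[X_1,X_1] = ((2.6)·(2.6) + (-3.4)·(-3.4) + (1.6)·(1.6) + (-2.4)·(-2.4) + (1.6)·(1.6)) / 4 = 29.2/4 = 7.3
  S[X_1,X_2] = ((2.6)·(0) + (-3.4)·(3) + (1.6)·(1) + (-2.4)·(-5) + (1.6)·(1)) / 4 = 5/4 = 1.25
  S[X_2,X_2] = ((0)·(0) + (3)·(3) + (1)·(1) + (-5)·(-5) + (1)·(1)) / 4 = 36/4 = 9
  S = [[7.3, 1.25],
 [1.25, 9]].

Step 3 — invert S. det(S) = 7.3·9 - (1.25)² = 64.1375.
  S^{-1} = (1/det) · [[d, -b], [-b, a]] = [[0.1403, -0.0195],
 [-0.0195, 0.1138]].

Step 4 — quadratic form (x̄ - mu_0)^T · S^{-1} · (x̄ - mu_0):
  S^{-1} · (x̄ - mu_0) = (-0.1232, 0.2393),
  (x̄ - mu_0)^T · [...] = (-0.6)·(-0.1232) + (2)·(0.2393) = 0.5526.

Step 5 — scale by n: T² = 5 · 0.5526 = 2.7628.

T² ≈ 2.7628


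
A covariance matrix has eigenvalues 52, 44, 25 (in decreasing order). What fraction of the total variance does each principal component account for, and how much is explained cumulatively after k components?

Step 1 — total variance = trace(Sigma) = Σ λ_i = 52 + 44 + 25 = 121.

Step 2 — fraction explained by component i = λ_i / Σ λ:
  PC1: 52/121 = 0.4298
  PC2: 44/121 = 0.3636
  PC3: 25/121 = 0.2066

Step 3 — cumulative fraction after k components = (λ_1 + ... + λ_k) / Σ λ:
  k = 1: 52/121 = 0.4298
  k = 2: (52 + 44)/121 = 96/121 = 0.7934
  k = 3: (52 + 44 + 25)/121 = 121/121 = 1

Summary (fraction, with percent):

explained: PC1 0.4298 (42.98%), PC2 0.3636 (36.36%), PC3 0.2066 (20.66%);  cumulative: 0.4298, 0.7934, 1


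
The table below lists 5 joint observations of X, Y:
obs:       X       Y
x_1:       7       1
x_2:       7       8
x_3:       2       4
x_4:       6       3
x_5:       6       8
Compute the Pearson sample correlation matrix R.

Step 1 — column means:
  mean(X) = (7 + 7 + 2 + 6 + 6) / 5 = 28/5 = 5.6
  mean(Y) = (1 + 8 + 4 + 3 + 8) / 5 = 24/5 = 4.8

Step 2 — sample variances and covariances s[i,j] = (1/(n-1)) · Σ_k (x_{k,i} - mean_i) · (x_{k,j} - mean_j), with n-1 = 4:
  s[X,X] = ((1.4)·(1.4) + (1.4)·(1.4) + (-3.6)·(-3.6) + (0.4)·(0.4) + (0.4)·(0.4)) / 4 = 17.2/4 = 4.3
  s[X,Y] = ((1.4)·(-3.8) + (1.4)·(3.2) + (-3.6)·(-0.8) + (0.4)·(-1.8) + (0.4)·(3.2)) / 4 = 2.6/4 = 0.65
  s[Y,Y] = ((-3.8)·(-3.8) + (3.2)·(3.2) + (-0.8)·(-0.8) + (-1.8)·(-1.8) + (3.2)·(3.2)) / 4 = 38.8/4 = 9.7
  Sample standard deviations s_i = √(s[i,i]):
  s(X) = √(4.3) = 2.0736
  s(Y) = √(9.7) = 3.1145

Step 3 — r_{ij} = s_{ij} / (s_i · s_j):
  r[X,X] = 1 (diagonal).
  r[X,Y] = 0.65 / (2.0736 · 3.1145) = 0.65 / 6.4583 = 0.1006
  r[Y,Y] = 1 (diagonal).

R is symmetric with unit diagonal. Assembling:

R = [[1, 0.1006],
 [0.1006, 1]]


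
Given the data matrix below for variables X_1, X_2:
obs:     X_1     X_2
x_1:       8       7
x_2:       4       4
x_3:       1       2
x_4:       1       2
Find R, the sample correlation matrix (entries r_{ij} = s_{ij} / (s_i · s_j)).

Step 1 — column means:
  mean(X_1) = (8 + 4 + 1 + 1) / 4 = 14/4 = 3.5
  mean(X_2) = (7 + 4 + 2 + 2) / 4 = 15/4 = 3.75

Step 2 — sample variances and covariances s[i,j] = (1/(n-1)) · Σ_k (x_{k,i} - mean_i) · (x_{k,j} - mean_j), with n-1 = 3:
  s[X_1,X_1] = ((4.5)·(4.5) + (0.5)·(0.5) + (-2.5)·(-2.5) + (-2.5)·(-2.5)) / 3 = 33/3 = 11
  s[X_1,X_2] = ((4.5)·(3.25) + (0.5)·(0.25) + (-2.5)·(-1.75) + (-2.5)·(-1.75)) / 3 = 23.5/3 = 7.8333
  s[X_2,X_2] = ((3.25)·(3.25) + (0.25)·(0.25) + (-1.75)·(-1.75) + (-1.75)·(-1.75)) / 3 = 16.75/3 = 5.5833
  Sample standard deviations s_i = √(s[i,i]):
  s(X_1) = √(11) = 3.3166
  s(X_2) = √(5.5833) = 2.3629

Step 3 — r_{ij} = s_{ij} / (s_i · s_j):
  r[X_1,X_1] = 1 (diagonal).
  r[X_1,X_2] = 7.8333 / (3.3166 · 2.3629) = 7.8333 / 7.8369 = 0.9995
  r[X_2,X_2] = 1 (diagonal).

R is symmetric with unit diagonal. Assembling:

R = [[1, 0.9995],
 [0.9995, 1]]
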